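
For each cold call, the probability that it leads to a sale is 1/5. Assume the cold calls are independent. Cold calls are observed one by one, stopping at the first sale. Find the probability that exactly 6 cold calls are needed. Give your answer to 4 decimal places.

0.0655

Geometric (trials to first success), p = 0.20.
P(Y = 6) = (1−p)^5 · p = 0.32768 · 0.20 = 0.065536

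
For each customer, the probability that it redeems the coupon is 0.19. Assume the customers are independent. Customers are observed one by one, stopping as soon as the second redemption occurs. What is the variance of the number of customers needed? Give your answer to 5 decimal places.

44.87535

Y = total customers until the second success; negative binomial with r=2, p=0.19.
Var(Y) = r(1−p)/p² = 2·0.81 / 0.19² = 44.8753463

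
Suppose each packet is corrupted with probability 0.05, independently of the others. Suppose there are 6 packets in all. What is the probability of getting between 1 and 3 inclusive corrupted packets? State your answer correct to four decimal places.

X ~ Binomial(6, 0.05); P(1 ≤ X ≤ 3) = Σ C(6,k) p^k (1−p)^(6−k) over k:
  k=1: C(6,1)·0.05^1·0.95^5 = 0.232134
  k=2: C(6,2)·0.05^2·0.95^4 = 0.030544
  k=3: C(6,3)·0.05^3·0.95^3 = 0.002143
Total = 0.264822

0.2648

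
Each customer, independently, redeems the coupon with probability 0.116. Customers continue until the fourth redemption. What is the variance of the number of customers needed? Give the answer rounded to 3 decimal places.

262.782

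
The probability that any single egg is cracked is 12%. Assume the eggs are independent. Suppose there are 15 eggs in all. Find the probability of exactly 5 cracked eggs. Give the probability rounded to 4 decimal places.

0.0208

X ~ Binomial(n=15, p=0.12).
P(X=5) = C(15,5) · p^5 · (1−p)^10
= 3003 · 2.4883e-05 · 0.2785 = 0.020811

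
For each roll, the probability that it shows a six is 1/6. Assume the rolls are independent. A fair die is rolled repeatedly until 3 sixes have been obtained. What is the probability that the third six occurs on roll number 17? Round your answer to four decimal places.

Y = trial on which the third success occurs; negative binomial, r=3, p=0.166667.
P(Y=17) = C(16,2) · p^3 · (1−p)^14
= 120 · 0.0046296 · 0.077887 = 0.043270

0.0433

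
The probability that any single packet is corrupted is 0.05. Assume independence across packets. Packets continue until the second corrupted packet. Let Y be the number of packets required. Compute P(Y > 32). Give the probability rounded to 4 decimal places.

0.5200

Needing more than 32 packets ⇔ fewer than 2 successes in the first 32. With X ~ Binomial(32, 0.05), P(Y > 32) = P(X ≤ 1).
  k=0: C(32,0)·0.05^0·0.95^32 = 0.193711
  k=1: C(32,1)·0.05^1·0.95^31 = 0.326251
P(X ≤ 1) = 0.519962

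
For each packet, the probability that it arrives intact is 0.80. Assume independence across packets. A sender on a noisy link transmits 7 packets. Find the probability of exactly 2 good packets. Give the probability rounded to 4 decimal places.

X ~ Binomial(n=7, p=0.80).
P(X=2) = C(7,2) · p^2 · (1−p)^5
= 21 · 0.64 · 0.00032 = 0.004301

0.0043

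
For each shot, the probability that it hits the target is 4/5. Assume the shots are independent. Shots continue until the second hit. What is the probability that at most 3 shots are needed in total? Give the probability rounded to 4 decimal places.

Finishing within 3 shots ⇔ at least 2 successes in the first 3. With X ~ Binomial(3, 0.80), P(Y ≤ 3) = 1 − P(X ≤ 1).
  k=0: C(3,0)·0.80^0·0.20^3 = 0.008000
  k=1: C(3,1)·0.80^1·0.20^2 = 0.096000
1 − 0.104000 = 0.896000

0.8960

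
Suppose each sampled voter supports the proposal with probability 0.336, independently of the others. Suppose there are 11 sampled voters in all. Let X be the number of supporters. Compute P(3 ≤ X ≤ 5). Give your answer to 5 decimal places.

0.64544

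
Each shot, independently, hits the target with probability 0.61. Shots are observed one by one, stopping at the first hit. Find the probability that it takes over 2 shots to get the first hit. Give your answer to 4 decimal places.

0.1521

Y = number of shots to the first success; geometric, p = 0.61.
P(Y > 2) = P(first 2 all fail) = (1−p)^2 = 0.152100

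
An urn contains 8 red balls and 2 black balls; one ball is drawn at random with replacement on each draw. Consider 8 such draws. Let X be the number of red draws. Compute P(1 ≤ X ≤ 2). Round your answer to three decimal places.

0.001

X ~ Binomial(8, 0.80); P(1 ≤ X ≤ 2) = Σ C(8,k) p^k (1−p)^(8−k) over k:
  k=1: C(8,1)·0.80^1·0.20^7 = 0.00008
  k=2: C(8,2)·0.80^2·0.20^6 = 0.00115
Total = 0.00123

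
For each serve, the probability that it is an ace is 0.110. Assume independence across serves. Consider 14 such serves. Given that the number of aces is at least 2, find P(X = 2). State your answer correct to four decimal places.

X ~ Binomial(14, 0.11). Want P(X=2 | X≥2) = P(X=2) / P(X≥2).
P(X=2) = C(14,2)·0.11^2·0.89^12 = 0.271961
P(X≥2) = 1 − 0.195641 − 0.338525 = 0.465834
Ratio = 0.271961 / 0.465834 = 0.583816

0.5838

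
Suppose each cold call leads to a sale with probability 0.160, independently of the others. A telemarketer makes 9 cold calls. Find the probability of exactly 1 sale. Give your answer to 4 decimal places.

0.3569

X ~ Binomial(n=9, p=0.16).
P(X=1) = C(9,1) · p^1 · (1−p)^8
= 9 · 0.16 · 0.24788 = 0.356941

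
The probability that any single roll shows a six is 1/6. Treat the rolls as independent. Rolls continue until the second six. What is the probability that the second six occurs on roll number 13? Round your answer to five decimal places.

Y = trial on which the second success occurs; negative binomial, r=2, p=0.166667.
P(Y=13) = C(12,1) · p^2 · (1−p)^11
= 12 · 0.027778 · 0.13459 = 0.0448627

0.04486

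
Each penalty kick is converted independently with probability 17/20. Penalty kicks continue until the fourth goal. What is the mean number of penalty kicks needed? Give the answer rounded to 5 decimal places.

Y = total penalty kicks until the fourth success; negative binomial with r=4, p=0.85.
E[Y] = r / p = 4 / 0.85 = 4.7058824

4.70588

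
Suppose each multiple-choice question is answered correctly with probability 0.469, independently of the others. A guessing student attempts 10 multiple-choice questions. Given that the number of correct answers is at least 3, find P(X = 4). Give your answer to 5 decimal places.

0.24759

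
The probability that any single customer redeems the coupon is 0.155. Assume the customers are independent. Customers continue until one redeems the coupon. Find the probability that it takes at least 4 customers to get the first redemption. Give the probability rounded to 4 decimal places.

0.6034

Y = number of customers to the first success; geometric, p = 0.155.
P(Y > 3) = P(first 3 all fail) = (1−p)^3 = 0.603351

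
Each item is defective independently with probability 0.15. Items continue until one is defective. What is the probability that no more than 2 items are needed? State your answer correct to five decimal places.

0.27750

Y = number of items to the first success; geometric, p = 0.15.
P(Y ≤ 2) = 1 − (1−p)^2 = 1 − 0.7225000 = 0.2775000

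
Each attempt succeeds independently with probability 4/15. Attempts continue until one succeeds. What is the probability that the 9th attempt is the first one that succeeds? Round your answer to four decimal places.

0.0223

Geometric (trials to first success), p = 0.266667.
P(Y = 9) = (1−p)^8 · p = 0.083639 · 0.266667 = 0.022304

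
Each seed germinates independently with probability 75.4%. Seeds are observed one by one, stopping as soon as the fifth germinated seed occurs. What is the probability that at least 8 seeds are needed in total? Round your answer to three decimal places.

0.235

Needing more than 7 seeds ⇔ fewer than 5 successes in the first 7. With X ~ Binomial(7, 0.754), P(Y > 7) = P(X ≤ 4).
  k=0: C(7,0)·0.754^0·0.246^7 = 0.00005
  k=1: C(7,1)·0.754^1·0.246^6 = 0.00117
  k=2: C(7,2)·0.754^2·0.246^5 = 0.01076
  k=3: C(7,3)·0.754^3·0.246^4 = 0.05494
  k=4: C(7,4)·0.754^4·0.246^3 = 0.16841
P(X ≤ 4) = 0.23533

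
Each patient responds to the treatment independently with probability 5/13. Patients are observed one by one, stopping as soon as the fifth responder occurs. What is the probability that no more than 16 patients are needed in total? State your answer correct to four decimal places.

0.8002

Finishing within 16 patients ⇔ at least 5 successes in the first 16. With X ~ Binomial(16, 0.384615), P(Y ≤ 16) = 1 − P(X ≤ 4).
  k=0: C(16,0)·0.384615^0·0.615385^16 = 0.000423
  k=1: C(16,1)·0.384615^1·0.615385^15 = 0.004230
  k=2: C(16,2)·0.384615^2·0.615385^14 = 0.019828
  k=3: C(16,3)·0.384615^3·0.615385^13 = 0.057833
  k=4: C(16,4)·0.384615^4·0.615385^12 = 0.117473
1 − 0.199787 = 0.800213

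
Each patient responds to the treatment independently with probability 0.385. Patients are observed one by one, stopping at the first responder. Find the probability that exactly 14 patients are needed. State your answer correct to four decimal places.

0.0007

Geometric (trials to first success), p = 0.385.
P(Y = 14) = (1−p)^13 · p = 0.0018004 · 0.385 = 0.000693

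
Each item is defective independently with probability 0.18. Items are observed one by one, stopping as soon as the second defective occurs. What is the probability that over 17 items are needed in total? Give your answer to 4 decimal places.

0.1621

Needing more than 17 items ⇔ fewer than 2 successes in the first 17. With X ~ Binomial(17, 0.18), P(Y > 17) = P(X ≤ 1).
  k=0: C(17,0)·0.18^0·0.82^17 = 0.034264
  k=1: C(17,1)·0.18^1·0.82^16 = 0.127862
P(X ≤ 1) = 0.162126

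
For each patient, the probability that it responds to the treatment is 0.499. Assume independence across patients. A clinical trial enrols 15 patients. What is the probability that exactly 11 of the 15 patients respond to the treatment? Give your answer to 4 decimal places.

X ~ Binomial(n=15, p=0.499).
P(X=11) = C(15,11) · p^11 · (1−p)^4
= 1365 · 0.00047765 · 0.063002 = 0.041076

0.0411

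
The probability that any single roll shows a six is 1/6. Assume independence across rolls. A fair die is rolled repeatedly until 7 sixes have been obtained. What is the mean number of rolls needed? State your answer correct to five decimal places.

Y = total rolls until the seventh success; negative binomial with r=7, p=0.166667.
E[Y] = r / p = 7 / 0.166667 = 42.0000000

42.00000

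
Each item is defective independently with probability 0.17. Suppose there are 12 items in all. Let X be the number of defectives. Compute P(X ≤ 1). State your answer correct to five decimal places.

X ~ Binomial(12, 0.17); P(X ≤ 1) = Σ C(12,k) p^k (1−p)^(12−k) over k:
  k=0: C(12,0)·0.17^0·0.83^12 = 0.1068900
  k=1: C(12,1)·0.17^1·0.83^11 = 0.2627176
Total = 0.3696076

0.36961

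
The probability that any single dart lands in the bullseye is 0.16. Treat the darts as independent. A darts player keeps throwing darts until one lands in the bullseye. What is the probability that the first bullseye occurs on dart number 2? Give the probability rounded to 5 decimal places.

0.13440

Geometric (trials to first success), p = 0.16.
P(Y = 2) = (1−p)^1 · p = 0.84 · 0.16 = 0.1344000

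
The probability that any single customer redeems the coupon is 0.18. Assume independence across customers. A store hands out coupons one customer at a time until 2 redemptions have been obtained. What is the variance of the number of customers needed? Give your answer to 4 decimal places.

50.6173

Y = total customers until the second success; negative binomial with r=2, p=0.18.
Var(Y) = r(1−p)/p² = 2·0.82 / 0.18² = 50.617284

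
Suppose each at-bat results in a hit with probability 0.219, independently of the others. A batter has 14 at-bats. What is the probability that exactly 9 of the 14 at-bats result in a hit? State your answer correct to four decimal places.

X ~ Binomial(n=14, p=0.219).
P(X=9) = C(14,9) · p^9 · (1−p)^5
= 2002 · 1.1588e-06 · 0.29057 = 0.000674

0.0007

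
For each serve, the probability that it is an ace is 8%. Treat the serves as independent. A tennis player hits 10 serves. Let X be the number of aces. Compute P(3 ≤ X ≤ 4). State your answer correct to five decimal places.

X ~ Binomial(10, 0.08); P(3 ≤ X ≤ 4) = Σ C(10,k) p^k (1−p)^(10−k) over k:
  k=3: C(10,3)·0.08^3·0.92^7 = 0.0342741
  k=4: C(10,4)·0.08^4·0.92^6 = 0.0052156
Total = 0.0394897

0.03949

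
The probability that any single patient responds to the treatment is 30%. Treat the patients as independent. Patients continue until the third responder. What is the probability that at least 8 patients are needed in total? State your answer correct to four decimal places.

0.6471

Needing more than 7 patients ⇔ fewer than 3 successes in the first 7. With X ~ Binomial(7, 0.30), P(Y > 7) = P(X ≤ 2).
  k=0: C(7,0)·0.30^0·0.70^7 = 0.082354
  k=1: C(7,1)·0.30^1·0.70^6 = 0.247063
  k=2: C(7,2)·0.30^2·0.70^5 = 0.317652
P(X ≤ 2) = 0.647069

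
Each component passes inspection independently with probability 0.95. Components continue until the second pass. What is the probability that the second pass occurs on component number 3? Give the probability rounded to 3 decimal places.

0.090

Y = trial on which the second success occurs; negative binomial, r=2, p=0.95.
P(Y=3) = C(2,1) · p^2 · (1−p)^1
= 2 · 0.9025 · 0.05 = 0.09025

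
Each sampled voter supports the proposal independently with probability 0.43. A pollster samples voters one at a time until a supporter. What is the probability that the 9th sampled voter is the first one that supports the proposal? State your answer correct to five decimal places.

Geometric (trials to first success), p = 0.43.
P(Y = 9) = (1−p)^8 · p = 0.011143 · 0.43 = 0.0047915

0.00479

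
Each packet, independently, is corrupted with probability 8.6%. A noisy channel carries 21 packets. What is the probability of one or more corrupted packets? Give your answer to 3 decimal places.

0.849

P(at least one) = 1 − P(none) = 1 − (1 − 0.086)^21
= 1 − 0.15131 = 0.84869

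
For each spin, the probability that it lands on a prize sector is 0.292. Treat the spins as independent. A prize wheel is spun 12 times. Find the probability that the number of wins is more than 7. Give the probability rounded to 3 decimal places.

0.008

X ~ Binomial(12, 0.292); P(X ≥ 8) = Σ C(12,k) p^k (1−p)^(12−k) over k:
  k=8: C(12,8)·0.292^8·0.708^4 = 0.00657
  k=9: C(12,9)·0.292^9·0.708^3 = 0.00120
  k=10: C(12,10)·0.292^10·0.708^2 = 0.00015
  k=11: C(12,11)·0.292^11·0.708^1 = 0.00001
  k=12: C(12,12)·0.292^12·0.708^0 = 0.00000
Total = 0.00794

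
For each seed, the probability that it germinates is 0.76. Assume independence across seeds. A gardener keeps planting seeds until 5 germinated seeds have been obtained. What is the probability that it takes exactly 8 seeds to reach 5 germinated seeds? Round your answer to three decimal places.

Y = trial on which the fifth success occurs; negative binomial, r=5, p=0.76.
P(Y=8) = C(7,4) · p^5 · (1−p)^3
= 35 · 0.25355 · 0.013824 = 0.12268

0.123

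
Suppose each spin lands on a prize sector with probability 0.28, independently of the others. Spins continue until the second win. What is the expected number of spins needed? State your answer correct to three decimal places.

7.143

Y = total spins until the second success; negative binomial with r=2, p=0.28.
E[Y] = r / p = 2 / 0.28 = 7.14286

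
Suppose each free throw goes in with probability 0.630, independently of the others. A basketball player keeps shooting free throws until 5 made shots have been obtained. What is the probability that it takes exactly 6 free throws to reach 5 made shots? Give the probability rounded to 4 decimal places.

0.1836

Y = trial on which the fifth success occurs; negative binomial, r=5, p=0.63.
P(Y=6) = C(5,4) · p^5 · (1−p)^1
= 5 · 0.099244 · 0.37 = 0.183601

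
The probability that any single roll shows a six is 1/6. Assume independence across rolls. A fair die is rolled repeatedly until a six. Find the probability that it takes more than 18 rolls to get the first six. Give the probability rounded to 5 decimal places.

Y = number of rolls to the first success; geometric, p = 0.166667.
P(Y > 18) = P(first 18 all fail) = (1−p)^18 = 0.0375610

0.03756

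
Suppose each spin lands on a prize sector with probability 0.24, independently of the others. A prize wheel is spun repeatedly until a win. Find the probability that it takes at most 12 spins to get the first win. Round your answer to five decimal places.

0.96287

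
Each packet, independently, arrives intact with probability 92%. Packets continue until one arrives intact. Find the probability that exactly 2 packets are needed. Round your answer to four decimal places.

0.0736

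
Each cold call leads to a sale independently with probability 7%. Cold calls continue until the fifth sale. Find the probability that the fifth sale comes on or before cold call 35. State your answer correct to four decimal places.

Finishing within 35 cold calls ⇔ at least 5 successes in the first 35. With X ~ Binomial(35, 0.07), P(Y ≤ 35) = 1 − P(X ≤ 4).
  k=0: C(35,0)·0.07^0·0.93^35 = 0.078868
  k=1: C(35,1)·0.07^1·0.93^34 = 0.207772
  k=2: C(35,2)·0.07^2·0.93^33 = 0.265858
  k=3: C(35,3)·0.07^3·0.93^32 = 0.220119
  k=4: C(35,4)·0.07^4·0.93^31 = 0.132545
1 − 0.905163 = 0.094837

0.0948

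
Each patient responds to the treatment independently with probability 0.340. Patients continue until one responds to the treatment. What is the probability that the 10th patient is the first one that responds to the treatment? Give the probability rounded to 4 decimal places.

0.0081

Geometric (trials to first success), p = 0.34.
P(Y = 10) = (1−p)^9 · p = 0.023763 · 0.34 = 0.008079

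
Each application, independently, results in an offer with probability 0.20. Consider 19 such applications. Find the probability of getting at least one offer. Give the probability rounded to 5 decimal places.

0.98559

P(at least one) = 1 − P(none) = 1 − (1 − 0.20)^19
= 1 − 0.0144115 = 0.9855885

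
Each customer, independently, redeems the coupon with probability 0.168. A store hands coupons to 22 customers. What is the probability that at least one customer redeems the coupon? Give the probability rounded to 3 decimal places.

0.983

P(at least one) = 1 − P(none) = 1 − (1 − 0.168)^22
= 1 − 0.01749 = 0.98251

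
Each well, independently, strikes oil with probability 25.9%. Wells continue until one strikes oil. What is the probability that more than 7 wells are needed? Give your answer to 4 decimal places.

Y = number of wells to the first success; geometric, p = 0.259.
P(Y > 7) = P(first 7 all fail) = (1−p)^7 = 0.122667

0.1227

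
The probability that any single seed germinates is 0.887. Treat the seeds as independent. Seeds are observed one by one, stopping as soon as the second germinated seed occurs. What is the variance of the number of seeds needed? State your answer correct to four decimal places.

0.2873

Y = total seeds until the second success; negative binomial with r=2, p=0.887.
Var(Y) = r(1−p)/p² = 2·0.113 / 0.887² = 0.287251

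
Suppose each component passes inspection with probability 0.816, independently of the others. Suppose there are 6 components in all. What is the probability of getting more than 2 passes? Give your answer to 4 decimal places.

X ~ Binomial(6, 0.816); P(X ≥ 3) = Σ C(6,k) p^k (1−p)^(6−k) over k:
  k=3: C(6,3)·0.816^3·0.184^3 = 0.067695
  k=4: C(6,4)·0.816^4·0.184^2 = 0.225158
  k=5: C(6,5)·0.816^5·0.184^1 = 0.399411
  k=6: C(6,6)·0.816^6·0.184^0 = 0.295217
Total = 0.987480

0.9875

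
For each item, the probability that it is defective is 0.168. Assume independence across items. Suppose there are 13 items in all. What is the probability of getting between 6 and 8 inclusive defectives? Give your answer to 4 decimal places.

X ~ Binomial(13, 0.168); P(6 ≤ X ≤ 8) = Σ C(13,k) p^k (1−p)^(13−k) over k:
  k=6: C(13,6)·0.168^6·0.832^7 = 0.010647
  k=7: C(13,7)·0.168^7·0.832^6 = 0.002150
  k=8: C(13,8)·0.168^8·0.832^5 = 0.000326
Total = 0.013123

0.0131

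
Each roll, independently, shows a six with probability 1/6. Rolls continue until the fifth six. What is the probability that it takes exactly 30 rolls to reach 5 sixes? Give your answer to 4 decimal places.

0.0320

Y = trial on which the fifth success occurs; negative binomial, r=5, p=0.166667.
P(Y=30) = C(29,4) · p^5 · (1−p)^25
= 23751 · 0.0001286 · 0.010483 = 0.032018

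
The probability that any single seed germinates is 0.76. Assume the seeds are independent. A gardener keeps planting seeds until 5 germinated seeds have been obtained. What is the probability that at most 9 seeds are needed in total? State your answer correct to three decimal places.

0.958

Finishing within 9 seeds ⇔ at least 5 successes in the first 9. With X ~ Binomial(9, 0.76), P(Y ≤ 9) = 1 − P(X ≤ 4).
  k=0: C(9,0)·0.76^0·0.24^9 = 0.00000
  k=1: C(9,1)·0.76^1·0.24^8 = 0.00008
  k=2: C(9,2)·0.76^2·0.24^7 = 0.00095
  k=3: C(9,3)·0.76^3·0.24^6 = 0.00705
  k=4: C(9,4)·0.76^4·0.24^5 = 0.03347
1 − 0.04155 = 0.95845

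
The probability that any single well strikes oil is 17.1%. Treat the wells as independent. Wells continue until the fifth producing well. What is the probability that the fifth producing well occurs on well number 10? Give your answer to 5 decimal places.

Y = trial on which the fifth success occurs; negative binomial, r=5, p=0.171.
P(Y=10) = C(9,4) · p^5 · (1−p)^5
= 126 · 0.00014621 · 0.39154 = 0.0072131

0.00721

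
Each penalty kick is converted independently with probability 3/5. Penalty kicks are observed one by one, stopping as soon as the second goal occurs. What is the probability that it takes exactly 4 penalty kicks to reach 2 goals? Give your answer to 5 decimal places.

Y = trial on which the second success occurs; negative binomial, r=2, p=0.60.
P(Y=4) = C(3,1) · p^2 · (1−p)^2
= 3 · 0.36 · 0.16 = 0.1728000

0.17280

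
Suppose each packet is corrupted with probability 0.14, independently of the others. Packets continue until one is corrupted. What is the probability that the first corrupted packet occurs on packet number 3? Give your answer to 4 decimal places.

Geometric (trials to first success), p = 0.14.
P(Y = 3) = (1−p)^2 · p = 0.7396 · 0.14 = 0.103544

0.1035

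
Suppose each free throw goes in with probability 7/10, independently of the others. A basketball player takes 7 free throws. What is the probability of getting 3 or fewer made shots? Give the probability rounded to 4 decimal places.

0.1260

X ~ Binomial(7, 0.70); P(X ≤ 3) = Σ C(7,k) p^k (1−p)^(7−k) over k:
  k=0: C(7,0)·0.70^0·0.30^7 = 0.000219
  k=1: C(7,1)·0.70^1·0.30^6 = 0.003572
  k=2: C(7,2)·0.70^2·0.30^5 = 0.025005
  k=3: C(7,3)·0.70^3·0.30^4 = 0.097240
Total = 0.126036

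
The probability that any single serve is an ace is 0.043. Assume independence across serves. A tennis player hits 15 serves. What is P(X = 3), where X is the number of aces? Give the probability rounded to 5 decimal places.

X ~ Binomial(n=15, p=0.043).
P(X=3) = C(15,3) · p^3 · (1−p)^12
= 455 · 7.9507e-05 · 0.59012 = 0.0213481

0.02135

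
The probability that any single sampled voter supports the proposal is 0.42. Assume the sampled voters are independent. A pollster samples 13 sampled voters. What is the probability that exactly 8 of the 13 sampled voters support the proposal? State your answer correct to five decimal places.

0.08179

X ~ Binomial(n=13, p=0.42).
P(X=8) = C(13,8) · p^8 · (1−p)^5
= 1287 · 0.00096827 · 0.065636 = 0.0817924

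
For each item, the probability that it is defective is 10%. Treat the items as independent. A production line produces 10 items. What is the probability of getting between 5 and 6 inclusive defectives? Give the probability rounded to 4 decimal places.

X ~ Binomial(10, 0.10); P(5 ≤ X ≤ 6) = Σ C(10,k) p^k (1−p)^(10−k) over k:
  k=5: C(10,5)·0.10^5·0.90^5 = 0.001488
  k=6: C(10,6)·0.10^6·0.90^4 = 0.000138
Total = 0.001626

0.0016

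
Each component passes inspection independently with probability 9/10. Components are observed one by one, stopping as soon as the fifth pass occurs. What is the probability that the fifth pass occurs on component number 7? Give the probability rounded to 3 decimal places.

Y = trial on which the fifth success occurs; negative binomial, r=5, p=0.90.
P(Y=7) = C(6,4) · p^5 · (1−p)^2
= 15 · 0.59049 · 0.01 = 0.08857

0.089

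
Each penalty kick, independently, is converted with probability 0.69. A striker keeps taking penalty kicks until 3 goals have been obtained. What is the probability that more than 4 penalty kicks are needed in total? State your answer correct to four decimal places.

Needing more than 4 penalty kicks ⇔ fewer than 3 successes in the first 4. With X ~ Binomial(4, 0.69), P(Y > 4) = P(X ≤ 2).
  k=0: C(4,0)·0.69^0·0.31^4 = 0.009235
  k=1: C(4,1)·0.69^1·0.31^3 = 0.082223
  k=2: C(4,2)·0.69^2·0.31^2 = 0.274519
P(X ≤ 2) = 0.365978

0.3660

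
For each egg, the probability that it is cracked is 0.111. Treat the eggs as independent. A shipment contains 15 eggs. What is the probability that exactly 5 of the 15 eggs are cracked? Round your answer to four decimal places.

0.0156

X ~ Binomial(n=15, p=0.111).
P(X=5) = C(15,5) · p^5 · (1−p)^10
= 3003 · 1.6851e-05 · 0.30833 = 0.015602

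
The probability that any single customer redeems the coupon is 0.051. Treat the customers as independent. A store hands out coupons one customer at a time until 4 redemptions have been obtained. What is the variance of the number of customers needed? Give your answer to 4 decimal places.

Y = total customers until the fourth success; negative binomial with r=4, p=0.051.
Var(Y) = r(1−p)/p² = 4·0.949 / 0.051² = 1459.438677

1459.4387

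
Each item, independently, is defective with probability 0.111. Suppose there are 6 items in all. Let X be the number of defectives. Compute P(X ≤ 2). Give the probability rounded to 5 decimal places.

X ~ Binomial(6, 0.111); P(X ≤ 2) = Σ C(6,k) p^k (1−p)^(6−k) over k:
  k=0: C(6,0)·0.111^0·0.889^6 = 0.4936403
  k=1: C(6,1)·0.111^1·0.889^5 = 0.3698137
  k=2: C(6,2)·0.111^2·0.889^4 = 0.1154368
Total = 0.9788908

0.97889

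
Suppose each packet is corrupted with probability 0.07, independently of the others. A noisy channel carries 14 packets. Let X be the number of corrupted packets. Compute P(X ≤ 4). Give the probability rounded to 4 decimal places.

X ~ Binomial(14, 0.07); P(X ≤ 4) = Σ C(14,k) p^k (1−p)^(14−k) over k:
  k=0: C(14,0)·0.07^0·0.93^14 = 0.362044
  k=1: C(14,1)·0.07^1·0.93^13 = 0.381509
  k=2: C(14,2)·0.07^2·0.93^12 = 0.186652
  k=3: C(14,3)·0.07^3·0.93^11 = 0.056196
  k=4: C(14,4)·0.07^4·0.93^10 = 0.011632
Total = 0.998033

0.9980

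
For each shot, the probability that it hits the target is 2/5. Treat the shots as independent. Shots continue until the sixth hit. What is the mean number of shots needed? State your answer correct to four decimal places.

Y = total shots until the sixth success; negative binomial with r=6, p=0.40.
E[Y] = r / p = 6 / 0.40 = 15.000000

15.0000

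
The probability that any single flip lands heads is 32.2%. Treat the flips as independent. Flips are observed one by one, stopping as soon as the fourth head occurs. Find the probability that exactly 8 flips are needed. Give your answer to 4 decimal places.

Y = trial on which the fourth success occurs; negative binomial, r=4, p=0.322.
P(Y=8) = C(7,3) · p^4 · (1−p)^4
= 35 · 0.01075 · 0.21131 = 0.079508

0.0795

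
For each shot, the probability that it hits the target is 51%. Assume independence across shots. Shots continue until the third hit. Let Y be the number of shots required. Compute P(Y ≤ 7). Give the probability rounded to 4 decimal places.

Finishing within 7 shots ⇔ at least 3 successes in the first 7. With X ~ Binomial(7, 0.51), P(Y ≤ 7) = 1 − P(X ≤ 2).
  k=0: C(7,0)·0.51^0·0.49^7 = 0.006782
  k=1: C(7,1)·0.51^1·0.49^6 = 0.049413
  k=2: C(7,2)·0.51^2·0.49^5 = 0.154291
1 − 0.210486 = 0.789514

0.7895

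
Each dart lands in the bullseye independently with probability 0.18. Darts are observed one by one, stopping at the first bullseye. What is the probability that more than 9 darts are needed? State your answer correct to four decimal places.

0.1676

Y = number of darts to the first success; geometric, p = 0.18.
P(Y > 9) = P(first 9 all fail) = (1−p)^9 = 0.167620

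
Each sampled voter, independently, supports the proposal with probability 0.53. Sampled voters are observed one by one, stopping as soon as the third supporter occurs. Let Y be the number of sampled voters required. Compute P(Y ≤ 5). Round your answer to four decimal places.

Finishing within 5 sampled voters ⇔ at least 3 successes in the first 5. With X ~ Binomial(5, 0.53), P(Y ≤ 5) = 1 − P(X ≤ 2).
  k=0: C(5,0)·0.53^0·0.47^5 = 0.022935
  k=1: C(5,1)·0.53^1·0.47^4 = 0.129312
  k=2: C(5,2)·0.53^2·0.47^3 = 0.291639
1 − 0.443885 = 0.556115

0.5561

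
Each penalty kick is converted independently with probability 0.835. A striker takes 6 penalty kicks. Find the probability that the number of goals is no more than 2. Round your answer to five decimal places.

0.00838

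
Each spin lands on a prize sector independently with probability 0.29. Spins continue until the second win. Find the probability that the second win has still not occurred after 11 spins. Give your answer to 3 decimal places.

0.127

Needing more than 11 spins ⇔ fewer than 2 successes in the first 11. With X ~ Binomial(11, 0.29), P(Y > 11) = P(X ≤ 1).
  k=0: C(11,0)·0.29^0·0.71^11 = 0.02311
  k=1: C(11,1)·0.29^1·0.71^10 = 0.10384
P(X ≤ 1) = 0.12695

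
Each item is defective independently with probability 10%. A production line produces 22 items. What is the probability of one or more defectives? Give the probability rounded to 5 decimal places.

0.90152

P(at least one) = 1 − P(none) = 1 − (1 − 0.10)^22
= 1 − 0.0984771 = 0.9015229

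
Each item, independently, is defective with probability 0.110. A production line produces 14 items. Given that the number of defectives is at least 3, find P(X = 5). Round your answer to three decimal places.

0.058

X ~ Binomial(14, 0.11). Want P(X=5 | X≥3) = P(X=5) / P(X≥3).
P(X=5) = C(14,5)·0.11^5·0.89^9 = 0.01130
P(X≥3) = 1 − 0.19564 − 0.33853 − 0.27196 = 0.19387
Ratio = 0.01130 / 0.19387 = 0.05827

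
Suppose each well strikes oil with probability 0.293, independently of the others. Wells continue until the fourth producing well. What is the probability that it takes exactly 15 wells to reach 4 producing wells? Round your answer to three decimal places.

Y = trial on which the fourth success occurs; negative binomial, r=4, p=0.293.
P(Y=15) = C(14,3) · p^4 · (1−p)^11
= 364 · 0.0073701 · 0.02206 = 0.05918

0.059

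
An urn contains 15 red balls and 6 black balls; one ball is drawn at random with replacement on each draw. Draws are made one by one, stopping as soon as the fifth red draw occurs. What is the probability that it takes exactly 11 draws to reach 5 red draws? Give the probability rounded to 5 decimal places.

0.02124

Y = trial on which the fifth success occurs; negative binomial, r=5, p=0.714286.
P(Y=11) = C(10,4) · p^5 · (1−p)^6
= 210 · 0.18593 · 0.00054399 = 0.0212408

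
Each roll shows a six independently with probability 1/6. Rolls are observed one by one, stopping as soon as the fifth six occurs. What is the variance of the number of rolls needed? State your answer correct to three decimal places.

150.000

Y = total rolls until the fifth success; negative binomial with r=5, p=0.166667.
Var(Y) = r(1−p)/p² = 5·0.833333 / 0.166667² = 150.00000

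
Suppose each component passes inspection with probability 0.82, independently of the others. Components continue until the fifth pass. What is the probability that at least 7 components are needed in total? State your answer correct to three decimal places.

0.296

Needing more than 6 components ⇔ fewer than 5 successes in the first 6. With X ~ Binomial(6, 0.82), P(Y > 6) = P(X ≤ 4).
  k=0: C(6,0)·0.82^0·0.18^6 = 0.00003
  k=1: C(6,1)·0.82^1·0.18^5 = 0.00093
  k=2: C(6,2)·0.82^2·0.18^4 = 0.01059
  k=3: C(6,3)·0.82^3·0.18^3 = 0.06431
  k=4: C(6,4)·0.82^4·0.18^2 = 0.21973
P(X ≤ 4) = 0.29559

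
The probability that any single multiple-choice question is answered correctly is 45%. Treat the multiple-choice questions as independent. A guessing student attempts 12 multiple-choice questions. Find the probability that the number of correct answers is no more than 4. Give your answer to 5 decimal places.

X ~ Binomial(12, 0.45); P(X ≤ 4) = Σ C(12,k) p^k (1−p)^(12−k) over k:
  k=0: C(12,0)·0.45^0·0.55^12 = 0.0007662
  k=1: C(12,1)·0.45^1·0.55^11 = 0.0075229
  k=2: C(12,2)·0.45^2·0.55^10 = 0.0338529
  k=3: C(12,3)·0.45^3·0.55^9 = 0.0923261
  k=4: C(12,4)·0.45^4·0.55^8 = 0.1699639
Total = 0.3044320

0.30443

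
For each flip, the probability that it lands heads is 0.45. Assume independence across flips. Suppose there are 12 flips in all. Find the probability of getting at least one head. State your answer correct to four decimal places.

0.9992

P(at least one) = 1 − P(none) = 1 − (1 − 0.45)^12
= 1 − 0.000766 = 0.999234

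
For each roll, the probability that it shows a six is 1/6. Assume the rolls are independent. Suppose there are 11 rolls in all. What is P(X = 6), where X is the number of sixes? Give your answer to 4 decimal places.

X ~ Binomial(n=11, p=0.166667).
P(X=6) = C(11,6) · p^6 · (1−p)^5
= 462 · 2.1433e-05 · 0.40188 = 0.003979

0.0040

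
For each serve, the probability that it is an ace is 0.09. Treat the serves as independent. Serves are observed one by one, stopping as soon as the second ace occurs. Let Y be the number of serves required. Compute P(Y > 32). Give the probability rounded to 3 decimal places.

0.204

Needing more than 32 serves ⇔ fewer than 2 successes in the first 32. With X ~ Binomial(32, 0.09), P(Y > 32) = P(X ≤ 1).
  k=0: C(32,0)·0.09^0·0.91^32 = 0.04890
  k=1: C(32,1)·0.09^1·0.91^31 = 0.15477
P(X ≤ 1) = 0.20367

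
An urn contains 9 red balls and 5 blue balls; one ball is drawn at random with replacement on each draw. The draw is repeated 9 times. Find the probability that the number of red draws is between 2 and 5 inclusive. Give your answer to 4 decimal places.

X ~ Binomial(9, 0.642857); P(2 ≤ X ≤ 5) = Σ C(9,k) p^k (1−p)^(9−k) over k:
  k=2: C(9,2)·0.642857^2·0.357143^7 = 0.011026
  k=3: C(9,3)·0.642857^3·0.357143^6 = 0.046310
  k=4: C(9,4)·0.642857^4·0.357143^5 = 0.125037
  k=5: C(9,5)·0.642857^5·0.357143^4 = 0.225066
Total = 0.407440

0.4074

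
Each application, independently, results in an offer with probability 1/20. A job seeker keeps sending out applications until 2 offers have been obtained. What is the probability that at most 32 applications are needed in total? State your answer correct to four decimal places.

Finishing within 32 applications ⇔ at least 2 successes in the first 32. With X ~ Binomial(32, 0.05), P(Y ≤ 32) = 1 − P(X ≤ 1).
  k=0: C(32,0)·0.05^0·0.95^32 = 0.193711
  k=1: C(32,1)·0.05^1·0.95^31 = 0.326251
1 − 0.519962 = 0.480038

0.4800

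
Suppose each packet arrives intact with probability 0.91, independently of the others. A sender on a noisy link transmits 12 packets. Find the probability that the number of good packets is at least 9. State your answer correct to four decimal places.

0.9820

X ~ Binomial(12, 0.91); P(X ≥ 9) = Σ C(12,k) p^k (1−p)^(12−k) over k:
  k=9: C(12,9)·0.91^9·0.09^3 = 0.068631
  k=10: C(12,10)·0.91^10·0.09^2 = 0.208182
  k=11: C(12,11)·0.91^11·0.09^1 = 0.382718
  k=12: C(12,12)·0.91^12·0.09^0 = 0.322475
Total = 0.982007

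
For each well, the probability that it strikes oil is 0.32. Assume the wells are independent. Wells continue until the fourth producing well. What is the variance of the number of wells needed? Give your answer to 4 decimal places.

26.5625

Y = total wells until the fourth success; negative binomial with r=4, p=0.32.
Var(Y) = r(1−p)/p² = 4·0.68 / 0.32² = 26.562500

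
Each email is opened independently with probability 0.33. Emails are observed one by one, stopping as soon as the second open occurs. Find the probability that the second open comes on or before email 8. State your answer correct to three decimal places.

0.799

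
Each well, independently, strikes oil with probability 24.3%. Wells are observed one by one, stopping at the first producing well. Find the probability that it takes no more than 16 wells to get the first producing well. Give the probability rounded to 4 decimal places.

0.9884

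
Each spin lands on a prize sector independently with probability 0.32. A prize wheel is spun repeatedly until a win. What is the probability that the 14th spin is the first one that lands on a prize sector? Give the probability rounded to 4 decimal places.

0.0021

Geometric (trials to first success), p = 0.32.
P(Y = 14) = (1−p)^13 · p = 0.0066468 · 0.32 = 0.002127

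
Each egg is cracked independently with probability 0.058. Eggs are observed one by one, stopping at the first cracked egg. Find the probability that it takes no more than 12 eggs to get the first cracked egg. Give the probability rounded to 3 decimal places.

0.512

Y = number of eggs to the first success; geometric, p = 0.058.
P(Y ≤ 12) = 1 − (1−p)^12 = 1 − 0.48821 = 0.51179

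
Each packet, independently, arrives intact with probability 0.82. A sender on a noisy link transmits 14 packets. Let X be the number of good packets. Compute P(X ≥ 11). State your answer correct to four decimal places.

0.7649

X ~ Binomial(14, 0.82); P(X ≥ 11) = Σ C(14,k) p^k (1−p)^(14−k) over k:
  k=11: C(14,11)·0.82^11·0.18^3 = 0.239261
  k=12: C(14,12)·0.82^12·0.18^2 = 0.272491
  k=13: C(14,13)·0.82^13·0.18^1 = 0.190977
  k=14: C(14,14)·0.82^14·0.18^0 = 0.062143
Total = 0.764872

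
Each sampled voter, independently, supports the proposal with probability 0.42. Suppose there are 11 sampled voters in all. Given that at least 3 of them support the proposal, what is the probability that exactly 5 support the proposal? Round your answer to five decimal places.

X ~ Binomial(11, 0.42). Want P(X=5 | X≥3) = P(X=5) / P(X≥3).
P(X=5) = C(11,5)·0.42^5·0.58^6 = 0.2298563
P(X≥3) = 1 − 0.0024987 − 0.0199032 − 0.0720631 = 0.9055350
Ratio = 0.2298563 / 0.9055350 = 0.2538348

0.25383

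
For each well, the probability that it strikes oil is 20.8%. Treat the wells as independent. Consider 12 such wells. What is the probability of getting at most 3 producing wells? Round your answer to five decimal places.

0.77290

X ~ Binomial(12, 0.208); P(X ≤ 3) = Σ C(12,k) p^k (1−p)^(12−k) over k:
  k=0: C(12,0)·0.208^0·0.792^12 = 0.0609119
  k=1: C(12,1)·0.208^1·0.792^11 = 0.1919648
  k=2: C(12,2)·0.208^2·0.792^10 = 0.2772825
  k=3: C(12,3)·0.208^3·0.792^9 = 0.2427389
Total = 0.7728980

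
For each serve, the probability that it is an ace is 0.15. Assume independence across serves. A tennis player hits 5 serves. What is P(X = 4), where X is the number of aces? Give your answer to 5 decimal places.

X ~ Binomial(n=5, p=0.15).
P(X=4) = C(5,4) · p^4 · (1−p)^1
= 5 · 0.00050625 · 0.85 = 0.0021516

0.00215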